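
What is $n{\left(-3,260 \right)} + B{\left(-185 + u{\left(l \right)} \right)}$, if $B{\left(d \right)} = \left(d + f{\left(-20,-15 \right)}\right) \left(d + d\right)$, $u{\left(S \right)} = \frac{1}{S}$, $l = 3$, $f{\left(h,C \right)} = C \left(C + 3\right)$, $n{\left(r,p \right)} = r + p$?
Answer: $\frac{17825}{9} \approx 1980.6$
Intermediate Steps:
$n{\left(r,p \right)} = p + r$
$f{\left(h,C \right)} = C \left(3 + C\right)$
$B{\left(d \right)} = 2 d \left(180 + d\right)$ ($B{\left(d \right)} = \left(d - 15 \left(3 - 15\right)\right) \left(d + d\right) = \left(d - -180\right) 2 d = \left(d + 180\right) 2 d = \left(180 + d\right) 2 d = 2 d \left(180 + d\right)$)
$n{\left(-3,260 \right)} + B{\left(-185 + u{\left(l \right)} \right)} = \left(260 - 3\right) + 2 \left(-185 + \frac{1}{3}\right) \left(180 - \left(185 - \frac{1}{3}\right)\right) = 257 + 2 \left(-185 + \frac{1}{3}\right) \left(180 + \left(-185 + \frac{1}{3}\right)\right) = 257 + 2 \left(- \frac{554}{3}\right) \left(180 - \frac{554}{3}\right) = 257 + 2 \left(- \frac{554}{3}\right) \left(- \frac{14}{3}\right) = 257 + \frac{15512}{9} = \frac{17825}{9}$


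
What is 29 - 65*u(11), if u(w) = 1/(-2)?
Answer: 123/2 ≈ 61.500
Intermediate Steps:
u(w) = -½
29 - 65*u(11) = 29 - 65*(-½) = 29 + 65/2 = 123/2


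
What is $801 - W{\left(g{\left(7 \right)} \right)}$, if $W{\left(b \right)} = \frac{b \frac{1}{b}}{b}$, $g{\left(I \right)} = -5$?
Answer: $\frac{4006}{5} \approx 801.2$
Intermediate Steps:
$W{\left(b \right)} = \frac{1}{b}$ ($W{\left(b \right)} = 1 \frac{1}{b} = \frac{1}{b}$)
$801 - W{\left(g{\left(7 \right)} \right)} = 801 - \frac{1}{-5} = 801 - - \frac{1}{5} = 801 + \frac{1}{5} = \frac{4006}{5}$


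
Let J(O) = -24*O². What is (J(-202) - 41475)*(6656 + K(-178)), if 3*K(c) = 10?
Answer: -6797654346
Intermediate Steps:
K(c) = 10/3 (K(c) = (⅓)*10 = 10/3)
(J(-202) - 41475)*(6656 + K(-178)) = (-24*(-202)² - 41475)*(6656 + 10/3) = (-24*40804 - 41475)*(19978/3) = (-979296 - 41475)*(19978/3) = -1020771*19978/3 = -6797654346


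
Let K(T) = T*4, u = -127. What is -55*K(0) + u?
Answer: -127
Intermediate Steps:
K(T) = 4*T
-55*K(0) + u = -220*0 - 127 = -55*0 - 127 = 0 - 127 = -127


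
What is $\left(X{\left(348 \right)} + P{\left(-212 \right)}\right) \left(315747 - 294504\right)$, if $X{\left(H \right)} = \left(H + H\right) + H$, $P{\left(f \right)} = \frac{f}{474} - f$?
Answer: $\frac{2107064846}{79} \approx 2.6672 \cdot 10^{7}$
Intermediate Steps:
$P{\left(f \right)} = - \frac{473 f}{474}$ ($P{\left(f \right)} = f \frac{1}{474} - f = \frac{f}{474} - f = - \frac{473 f}{474}$)
$X{\left(H \right)} = 3 H$ ($X{\left(H \right)} = 2 H + H = 3 H$)
$\left(X{\left(348 \right)} + P{\left(-212 \right)}\right) \left(315747 - 294504\right) = \left(3 \cdot 348 - - \frac{50138}{237}\right) \left(315747 - 294504\right) = \left(1044 + \frac{50138}{237}\right) 21243 = \frac{297566}{237} \cdot 21243 = \frac{2107064846}{79}$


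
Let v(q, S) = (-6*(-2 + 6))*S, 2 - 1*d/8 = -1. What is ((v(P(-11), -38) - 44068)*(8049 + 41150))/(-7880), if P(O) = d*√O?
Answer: 530808011/1970 ≈ 2.6945e+5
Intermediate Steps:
d = 24 (d = 16 - 8*(-1) = 16 + 8 = 24)
P(O) = 24*√O
v(q, S) = -24*S (v(q, S) = (-6*4)*S = -24*S)
((v(P(-11), -38) - 44068)*(8049 + 41150))/(-7880) = ((-24*(-38) - 44068)*(8049 + 41150))/(-7880) = ((912 - 44068)*49199)*(-1/7880) = -43156*49199*(-1/7880) = -2123232044*(-1/7880) = 530808011/1970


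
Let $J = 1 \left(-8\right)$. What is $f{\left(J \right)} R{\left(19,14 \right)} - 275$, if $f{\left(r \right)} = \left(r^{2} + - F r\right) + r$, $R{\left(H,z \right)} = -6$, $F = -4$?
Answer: $-419$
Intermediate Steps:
$J = -8$
$f{\left(r \right)} = r^{2} + 5 r$ ($f{\left(r \right)} = \left(r^{2} + \left(-1\right) \left(-4\right) r\right) + r = \left(r^{2} + 4 r\right) + r = r^{2} + 5 r$)
$f{\left(J \right)} R{\left(19,14 \right)} - 275 = - 8 \left(5 - 8\right) \left(-6\right) - 275 = \left(-8\right) \left(-3\right) \left(-6\right) - 275 = 24 \left(-6\right) - 275 = -144 - 275 = -419$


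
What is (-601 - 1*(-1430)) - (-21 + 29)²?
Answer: 765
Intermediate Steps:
(-601 - 1*(-1430)) - (-21 + 29)² = (-601 + 1430) - 1*8² = 829 - 1*64 = 829 - 64 = 765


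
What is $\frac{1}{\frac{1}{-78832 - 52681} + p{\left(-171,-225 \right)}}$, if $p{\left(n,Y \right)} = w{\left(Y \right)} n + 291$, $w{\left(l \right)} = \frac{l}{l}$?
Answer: $\frac{131513}{15781559} \approx 0.0083333$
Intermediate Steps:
$w{\left(l \right)} = 1$
$p{\left(n,Y \right)} = 291 + n$ ($p{\left(n,Y \right)} = 1 n + 291 = n + 291 = 291 + n$)
$\frac{1}{\frac{1}{-78832 - 52681} + p{\left(-171,-225 \right)}} = \frac{1}{\frac{1}{-78832 - 52681} + \left(291 - 171\right)} = \frac{1}{\frac{1}{-131513} + 120} = \frac{1}{- \frac{1}{131513} + 120} = \frac{1}{\frac{15781559}{131513}} = \frac{131513}{15781559}$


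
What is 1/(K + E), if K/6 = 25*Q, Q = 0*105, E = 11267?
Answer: 1/11267 ≈ 8.8755e-5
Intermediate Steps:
Q = 0
K = 0 (K = 6*(25*0) = 6*0 = 0)
1/(K + E) = 1/(0 + 11267) = 1/11267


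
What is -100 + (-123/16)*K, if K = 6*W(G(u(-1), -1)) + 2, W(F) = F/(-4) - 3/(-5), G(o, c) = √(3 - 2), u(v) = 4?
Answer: -21043/160 ≈ -131.52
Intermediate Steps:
G(o, c) = 1 (G(o, c) = √1 = 1)
W(F) = ⅗ - F/4 (W(F) = F*(-¼) - 3*(-⅕) = -F/4 + ⅗ = ⅗ - F/4)
K = 41/10 (K = 6*(⅗ - ¼*1) + 2 = 6*(⅗ - ¼) + 2 = 6*(7/20) + 2 = 21/10 + 2 = 41/10 ≈ 4.1000)
-100 + (-123/16)*K = -100 - 123/16*(41/10) = -100 - 123*1/16*(41/10) = -100 - 123/16*41/10 = -100 - 5043/160 = -21043/160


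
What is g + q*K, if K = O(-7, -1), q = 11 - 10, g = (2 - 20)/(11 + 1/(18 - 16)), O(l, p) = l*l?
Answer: 1091/23 ≈ 47.435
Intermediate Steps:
O(l, p) = l²
g = -36/23 (g = -18/(11 + 1/2) = -18/(11 + ½) = -18/23/2 = -18*2/23 = -36/23 ≈ -1.5652)
q = 1
K = 49 (K = (-7)² = 49)
g + q*K = -36/23 + 1*49 = -36/23 + 49 = 1091/23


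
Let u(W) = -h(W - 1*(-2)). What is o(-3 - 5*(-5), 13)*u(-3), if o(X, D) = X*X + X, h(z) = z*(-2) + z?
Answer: -506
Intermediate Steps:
h(z) = -z (h(z) = -2*z + z = -z)
o(X, D) = X + X**2 (o(X, D) = X**2 + X = X + X**2)
u(W) = 2 + W (u(W) = -(-1)*(W - 1*(-2)) = -(-1)*(W + 2) = -(-1)*(2 + W) = -(-2 - W) = 2 + W)
o(-3 - 5*(-5), 13)*u(-3) = ((-3 - 5*(-5))*(1 + (-3 - 5*(-5))))*(2 - 3) = ((-3 + 25)*(1 + (-3 + 25)))*(-1) = (22*(1 + 22))*(-1) = (22*23)*(-1) = 506*(-1) = -506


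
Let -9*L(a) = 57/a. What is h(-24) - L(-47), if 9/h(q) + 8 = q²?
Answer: -9523/80088 ≈ -0.11891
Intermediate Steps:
L(a) = -19/(3*a)
h(q) = 9/(-8 + q²)
h(-24) - L(-47) = 9/(-8 + (-24)²) - (-19)/(3*(-47)) = 9/(-8 + 576) - (-19)*(-1)/(3*47) = 9/568 - 1*19/141 = 9*(1/568) - 19/141 = 9/568 - 19/141 = -9523/80088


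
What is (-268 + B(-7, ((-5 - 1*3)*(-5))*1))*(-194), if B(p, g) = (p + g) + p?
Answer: 46948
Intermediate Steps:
B(p, g) = g + 2*p (B(p, g) = (g + p) + p = g + 2*p)
(-268 + B(-7, ((-5 - 1*3)*(-5))*1))*(-194) = (-268 + (((-5 - 1*3)*(-5))*1 + 2*(-7)))*(-194) = (-268 + (((-5 - 3)*(-5))*1 - 14))*(-194) = (-268 + (-8*(-5)*1 - 14))*(-194) = (-268 + (40*1 - 14))*(-194) = (-268 + (40 - 14))*(-194) = (-268 + 26)*(-194) = -242*(-194) = 46948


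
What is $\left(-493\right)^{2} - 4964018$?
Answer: $-4720969$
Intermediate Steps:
$\left(-493\right)^{2} - 4964018 = 243049 - 4964018 = -4720969$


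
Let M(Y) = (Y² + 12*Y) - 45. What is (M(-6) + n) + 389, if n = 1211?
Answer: 1519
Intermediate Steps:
M(Y) = -45 + Y² + 12*Y
(M(-6) + n) + 389 = ((-45 + (-6)² + 12*(-6)) + 1211) + 389 = ((-45 + 36 - 72) + 1211) + 389 = (-81 + 1211) + 389 = 1130 + 389 = 1519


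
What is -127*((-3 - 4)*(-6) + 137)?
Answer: -22733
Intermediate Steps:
-127*((-3 - 4)*(-6) + 137) = -127*(-7*(-6) + 137) = -127*(42 + 137) = -127*179 = -22733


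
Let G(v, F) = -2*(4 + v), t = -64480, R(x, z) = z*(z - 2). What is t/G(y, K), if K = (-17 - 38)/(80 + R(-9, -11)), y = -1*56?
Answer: -620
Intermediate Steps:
R(x, z) = z*(-2 + z)
y = -56
K = -55/223 (K = (-17 - 38)/(80 - 11*(-2 - 11)) = -55/(80 - 11*(-13)) = -55/(80 + 143) = -55/223 ≈ -0.24664)
G(v, F) = -8 - 2*v
t/G(y, K) = -64480/(-8 - 2*(-56)) = -64480/(-8 + 112) = -64480/104 = -64480*1/104 = -620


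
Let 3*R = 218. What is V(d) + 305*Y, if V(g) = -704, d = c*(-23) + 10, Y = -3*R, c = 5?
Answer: -67194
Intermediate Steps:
R = 218/3 (R = (⅓)*218 = 218/3 ≈ 72.667)
Y = -218 (Y = -3*218/3 = -218)
d = -105 (d = 5*(-23) + 10 = -115 + 10 = -105)
V(d) + 305*Y = -704 + 305*(-218) = -704 - 66490 = -67194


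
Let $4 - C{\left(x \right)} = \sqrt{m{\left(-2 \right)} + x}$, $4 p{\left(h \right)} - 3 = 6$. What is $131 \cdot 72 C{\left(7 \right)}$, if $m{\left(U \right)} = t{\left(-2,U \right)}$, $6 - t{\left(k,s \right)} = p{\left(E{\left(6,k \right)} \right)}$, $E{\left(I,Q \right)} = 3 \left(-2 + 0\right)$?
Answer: $37728 - 4716 \sqrt{43} \approx 6803.1$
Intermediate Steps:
$E{\left(I,Q \right)} = -6$ ($E{\left(I,Q \right)} = 3 \left(-2\right) = -6$)
$p{\left(h \right)} = \frac{9}{4}$ ($p{\left(h \right)} = \frac{3}{4} + \frac{1}{4} \cdot 6 = \frac{3}{4} + \frac{3}{2} = \frac{9}{4}$)
$t{\left(k,s \right)} = \frac{15}{4}$ ($t{\left(k,s \right)} = 6 - \frac{9}{4} = \frac{15}{4}$)
$m{\left(U \right)} = \frac{15}{4}$
$C{\left(x \right)} = 4 - \sqrt{\frac{15}{4} + x}$
$131 \cdot 72 C{\left(7 \right)} = 131 \cdot 72 \left(4 - \frac{\sqrt{15 + 4 \cdot 7}}{2}\right) = 9432 \left(4 - \frac{\sqrt{15 + 28}}{2}\right) = 9432 \left(4 - \frac{\sqrt{43}}{2}\right) = 37728 - 4716 \sqrt{43}$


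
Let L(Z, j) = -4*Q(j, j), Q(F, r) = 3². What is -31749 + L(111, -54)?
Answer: -31785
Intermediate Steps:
Q(F, r) = 9
L(Z, j) = -36 (L(Z, j) = -4*9 = -36)
-31749 + L(111, -54) = -31749 - 36 = -31785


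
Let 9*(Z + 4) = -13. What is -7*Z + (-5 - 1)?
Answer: 289/9 ≈ 32.111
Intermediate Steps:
Z = -49/9 (Z = -4 + (⅑)*(-13) = -4 - 13/9 = -49/9 ≈ -5.4444)
-7*Z + (-5 - 1) = -7*(-49/9) + (-5 - 1) = 343/9 - 6 = 289/9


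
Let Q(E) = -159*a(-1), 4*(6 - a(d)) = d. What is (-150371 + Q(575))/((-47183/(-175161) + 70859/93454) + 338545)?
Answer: -4955529367788573/11083655752633222 ≈ -0.44710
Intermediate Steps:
a(d) = 6 - d/4
Q(E) = -3975/4 (Q(E) = -159*(6 - ¼*(-1)) = -159*(6 + ¼) = -159*25/4 = -3975/4)
(-150371 + Q(575))/((-47183/(-175161) + 70859/93454) + 338545) = (-150371 - 3975/4)/((-47183/(-175161) + 70859/93454) + 338545) = -605459/(4*((-47183*(-1/175161) + 70859*(1/93454)) + 338545)) = -605459/(4*((47183/175161 + 70859/93454) + 338545)) = -605459/(4*(16821173381/16369496094 + 338545)) = -605459/(4*5541827876316611/16369496094) = -605459/4*16369496094/5541827876316611 = -4955529367788573/11083655752633222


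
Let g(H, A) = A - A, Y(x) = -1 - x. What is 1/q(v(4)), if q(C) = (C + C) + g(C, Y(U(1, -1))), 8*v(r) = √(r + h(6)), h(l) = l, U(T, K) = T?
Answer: 2*√10/5 ≈ 1.2649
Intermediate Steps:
v(r) = √(6 + r)/8 (v(r) = √(r + 6)/8 = √(6 + r)/8)
g(H, A) = 0
q(C) = 2*C (q(C) = (C + C) + 0 = 2*C + 0 = 2*C)
1/q(v(4)) = 1/(2*(√(6 + 4)/8)) = 1/(2*(√10/8)) = 1/(√10/4) = 2*√10/5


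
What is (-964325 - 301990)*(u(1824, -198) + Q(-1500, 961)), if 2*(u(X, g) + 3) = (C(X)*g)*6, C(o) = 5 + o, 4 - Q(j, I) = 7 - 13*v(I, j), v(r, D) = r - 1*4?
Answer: 1360010913165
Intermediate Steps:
v(r, D) = -4 + r (v(r, D) = r - 4 = -4 + r)
Q(j, I) = -55 + 13*I (Q(j, I) = 4 - (7 - 13*(-4 + I)) = 4 - (7 + (52 - 13*I)) = 4 - (59 - 13*I) = 4 + (-59 + 13*I) = -55 + 13*I)
u(X, g) = -3 + 3*g*(5 + X) (u(X, g) = -3 + (((5 + X)*g)*6)/2 = -3 + ((g*(5 + X))*6)/2 = -3 + (6*g*(5 + X))/2 = -3 + 3*g*(5 + X))
(-964325 - 301990)*(u(1824, -198) + Q(-1500, 961)) = (-964325 - 301990)*((-3 + 3*(-198)*(5 + 1824)) + (-55 + 13*961)) = -1266315*((-3 + 3*(-198)*1829) + (-55 + 12493)) = -1266315*((-3 - 1086426) + 12438) = -1266315*(-1086429 + 12438) = -1266315*(-1073991) = 1360010913165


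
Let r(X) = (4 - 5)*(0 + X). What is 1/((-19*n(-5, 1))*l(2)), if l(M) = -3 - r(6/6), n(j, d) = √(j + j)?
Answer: -I*√10/380 ≈ -0.0083218*I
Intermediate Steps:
r(X) = -X
n(j, d) = √2*√j (n(j, d) = √(2*j) = √2*√j)
l(M) = -2 (l(M) = -3 - (-1)*6/6 = -3 - (-1)*6*(⅙) = -3 - (-1) = -3 - 1*(-1) = -3 + 1 = -2)
1/((-19*n(-5, 1))*l(2)) = 1/(-19*√2*√(-5)*(-2)) = 1/(-19*√2*I*√5*(-2)) = 1/(-19*I*√10*(-2)) = 1/(38*I*√10) = -I*√10/380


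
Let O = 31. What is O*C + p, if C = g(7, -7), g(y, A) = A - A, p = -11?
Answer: -11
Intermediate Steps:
g(y, A) = 0
C = 0
O*C + p = 31*0 - 11 = 0 - 11 = -11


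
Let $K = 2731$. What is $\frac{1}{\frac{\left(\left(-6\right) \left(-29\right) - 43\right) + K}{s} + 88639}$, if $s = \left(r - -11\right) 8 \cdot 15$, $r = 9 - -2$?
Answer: $\frac{440}{39001637} \approx 1.1282 \cdot 10^{-5}$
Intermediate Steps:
$r = 11$ ($r = 9 + 2 = 11$)
$s = 2640$ ($s = \left(11 - -11\right) 8 \cdot 15 = \left(11 + 11\right) 8 \cdot 15 = 22 \cdot 8 \cdot 15 = 176 \cdot 15 = 2640$)
$\frac{1}{\frac{\left(\left(-6\right) \left(-29\right) - 43\right) + K}{s} + 88639} = \frac{1}{\frac{\left(\left(-6\right) \left(-29\right) - 43\right) + 2731}{2640} + 88639} = \frac{1}{\left(\left(174 - 43\right) + 2731\right) \frac{1}{2640} + 88639} = \frac{1}{\left(131 + 2731\right) \frac{1}{2640} + 88639} = \frac{1}{2862 \cdot \frac{1}{2640} + 88639} = \frac{1}{\frac{477}{440} + 88639} = \frac{1}{\frac{39001637}{440}} = \frac{440}{39001637}$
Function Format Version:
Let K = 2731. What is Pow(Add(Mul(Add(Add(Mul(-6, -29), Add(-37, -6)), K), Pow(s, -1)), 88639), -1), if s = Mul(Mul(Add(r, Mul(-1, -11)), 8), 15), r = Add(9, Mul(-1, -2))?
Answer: Rational(440, 39001637) ≈ 1.1282e-5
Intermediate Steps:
r = 11 (r = Add(9, 2) = 11)
s = 2640 (s = Mul(Mul(Add(11, Mul(-1, -11)), 8), 15) = Mul(Mul(Add(11, 11), 8), 15) = Mul(Mul(22, 8), 15) = Mul(176, 15) = 2640)
Pow(Add(Mul(Add(Add(Mul(-6, -29), Add(-37, -6)), K), Pow(s, -1)), 88639), -1) = Pow(Add(Mul(Add(Add(Mul(-6, -29), Add(-37, -6)), 2731), Pow(2640, -1)), 88639), -1) = Pow(Add(Mul(Add(Add(174, -43), 2731), Rational(1, 2640)), 88639), -1) = Pow(Add(Mul(Add(131, 2731), Rational(1, 2640)), 88639), -1) = Pow(Add(Mul(2862, Rational(1, 2640)), 88639), -1) = Pow(Add(Rational(477, 440), 88639), -1) = Pow(Rational(39001637, 440), -1) = Rational(440, 39001637)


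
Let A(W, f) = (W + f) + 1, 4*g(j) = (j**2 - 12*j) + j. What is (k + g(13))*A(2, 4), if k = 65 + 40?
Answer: 1561/2 ≈ 780.50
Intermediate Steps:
g(j) = -11*j/4 + j**2/4 (g(j) = ((j**2 - 12*j) + j)/4 = (j**2 - 11*j)/4 = -11*j/4 + j**2/4)
A(W, f) = 1 + W + f
k = 105
(k + g(13))*A(2, 4) = (105 + (1/4)*13*(-11 + 13))*(1 + 2 + 4) = (105 + (1/4)*13*2)*7 = (105 + 13/2)*7 = (223/2)*7 = 1561/2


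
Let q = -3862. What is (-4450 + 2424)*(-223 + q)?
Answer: 8276210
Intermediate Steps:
(-4450 + 2424)*(-223 + q) = (-4450 + 2424)*(-223 - 3862) = -2026*(-4085) = 8276210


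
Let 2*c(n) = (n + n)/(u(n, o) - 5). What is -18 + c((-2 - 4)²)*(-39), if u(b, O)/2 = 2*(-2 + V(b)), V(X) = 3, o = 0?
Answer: 1386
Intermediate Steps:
u(b, O) = 4 (u(b, O) = 2*(2*(-2 + 3)) = 2*(2*1) = 2*2 = 4)
c(n) = -n (c(n) = ((n + n)/(4 - 5))/2 = ((2*n)/(-1))/2 = ((2*n)*(-1))/2 = (-2*n)/2 = -n)
-18 + c((-2 - 4)²)*(-39) = -18 - (-2 - 4)²*(-39) = -18 - 1*(-6)²*(-39) = -18 - 1*36*(-39) = -18 - 36*(-39) = -18 + 1404 = 1386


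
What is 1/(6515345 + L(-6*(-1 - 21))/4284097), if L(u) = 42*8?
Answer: 4284097/27912369968801 ≈ 1.5348e-7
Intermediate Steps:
L(u) = 336
1/(6515345 + L(-6*(-1 - 21))/4284097) = 1/(6515345 + 336/4284097) = 1/(27912369968801/4284097) = 4284097/27912369968801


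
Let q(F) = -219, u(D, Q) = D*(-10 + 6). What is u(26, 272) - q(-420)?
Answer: 115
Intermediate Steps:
u(D, Q) = -4*D (u(D, Q) = D*(-4) = -4*D)
u(26, 272) - q(-420) = -4*26 - 1*(-219) = -104 + 219 = 115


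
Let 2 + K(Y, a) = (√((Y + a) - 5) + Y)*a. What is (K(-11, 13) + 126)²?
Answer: (19 - 13*I*√3)² ≈ -146.0 - 855.63*I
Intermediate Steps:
K(Y, a) = -2 + a*(Y + √(-5 + Y + a)) (K(Y, a) = -2 + (√((Y + a) - 5) + Y)*a = -2 + (√(-5 + Y + a) + Y)*a = -2 + (Y + √(-5 + Y + a))*a = -2 + a*(Y + √(-5 + Y + a)))
(K(-11, 13) + 126)² = ((-2 - 11*13 + 13*√(-5 - 11 + 13)) + 126)² = ((-2 - 143 + 13*√(-3)) + 126)² = ((-2 - 143 + 13*(I*√3)) + 126)² = ((-2 - 143 + 13*I*√3) + 126)² = ((-145 + 13*I*√3) + 126)² = (-19 + 13*I*√3)²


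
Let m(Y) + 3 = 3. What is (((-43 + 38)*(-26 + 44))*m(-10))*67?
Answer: 0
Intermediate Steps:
m(Y) = 0 (m(Y) = -3 + 3 = 0)
(((-43 + 38)*(-26 + 44))*m(-10))*67 = (((-43 + 38)*(-26 + 44))*0)*67 = (-5*18*0)*67 = -90*0*67 = 0*67 = 0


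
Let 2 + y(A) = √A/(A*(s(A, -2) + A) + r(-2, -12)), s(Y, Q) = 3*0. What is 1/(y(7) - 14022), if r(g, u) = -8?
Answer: -23574344/330606600249 - 41*√7/330606600249 ≈ -7.1307e-5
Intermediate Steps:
s(Y, Q) = 0
y(A) = -2 + √A/(-8 + A²) (y(A) = -2 + √A/(A*(0 + A) - 8) = -2 + √A/(A*A - 8) = -2 + √A/(A² - 8) = -2 + √A/(-8 + A²))
1/(y(7) - 14022) = 1/((16 + √7 - 2*7²)/(-8 + 7²) - 14022) = 1/((16 + √7 - 2*49)/(-8 + 49) - 14022) = 1/((16 + √7 - 98)/41 - 14022) = 1/((-82 + √7)/41 - 14022) = 1/((-2 + √7/41) - 14022) = 1/(-14024 + √7/41)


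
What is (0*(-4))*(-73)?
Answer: 0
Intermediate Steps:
(0*(-4))*(-73) = 0*(-73) = 0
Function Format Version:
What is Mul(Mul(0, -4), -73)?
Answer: 0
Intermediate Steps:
Mul(Mul(0, -4), -73) = Mul(0, -73) = 0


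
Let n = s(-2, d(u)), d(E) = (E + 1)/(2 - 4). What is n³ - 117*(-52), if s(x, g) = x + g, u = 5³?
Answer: -268541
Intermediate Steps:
u = 125
d(E) = -½ - E/2 (d(E) = (1 + E)/(-2) = (1 + E)*(-½) = -½ - E/2)
s(x, g) = g + x
n = -65 (n = (-½ - ½*125) - 2 = (-½ - 125/2) - 2 = -63 - 2 = -65)
n³ - 117*(-52) = (-65)³ - 117*(-52) = -274625 + 6084 = -268541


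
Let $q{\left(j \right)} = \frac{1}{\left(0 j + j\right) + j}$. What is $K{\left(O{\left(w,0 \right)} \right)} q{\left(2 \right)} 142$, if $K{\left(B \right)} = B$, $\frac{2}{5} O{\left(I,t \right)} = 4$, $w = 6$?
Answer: $355$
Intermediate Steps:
$O{\left(I,t \right)} = 10$ ($O{\left(I,t \right)} = \frac{5}{2} \cdot 4 = 10$)
$q{\left(j \right)} = \frac{1}{2 j}$ ($q{\left(j \right)} = \frac{1}{\left(0 + j\right) + j} = \frac{1}{j + j} = \frac{1}{2 j}$)
$K{\left(O{\left(w,0 \right)} \right)} q{\left(2 \right)} 142 = 10 \frac{1}{2 \cdot 2} \cdot 142 = 10 \cdot \frac{1}{2} \cdot \frac{1}{2} \cdot 142 = 10 \cdot \frac{1}{4} \cdot 142 = \frac{5}{2} \cdot 142 = 355$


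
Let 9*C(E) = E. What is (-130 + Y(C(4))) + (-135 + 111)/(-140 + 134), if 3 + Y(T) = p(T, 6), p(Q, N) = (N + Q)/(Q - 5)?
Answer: -5347/41 ≈ -130.41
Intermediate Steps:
C(E) = E/9
p(Q, N) = (N + Q)/(-5 + Q)
Y(T) = -3 + (6 + T)/(-5 + T)
(-130 + Y(C(4))) + (-135 + 111)/(-140 + 134) = (-130 + (21 - 2*4/9)/(-5 + (⅑)*4)) + (-135 + 111)/(-140 + 134) = (-130 + (21 - 2*4/9)/(-5 + 4/9)) - 24/(-6) = (-130 + (21 - 8/9)/(-41/9)) - 24*(-⅙) = (-130 - 9/41*181/9) + 4 = (-130 - 181/41) + 4 = -5511/41 + 4 = -5347/41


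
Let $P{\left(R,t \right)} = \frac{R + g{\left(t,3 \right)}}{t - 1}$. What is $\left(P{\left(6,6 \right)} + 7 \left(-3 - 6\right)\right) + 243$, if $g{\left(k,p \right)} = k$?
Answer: $\frac{912}{5} \approx 182.4$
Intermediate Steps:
$P{\left(R,t \right)} = \frac{R + t}{-1 + t}$ ($P{\left(R,t \right)} = \frac{R + t}{t - 1} = \frac{R + t}{-1 + t}$)
$\left(P{\left(6,6 \right)} + 7 \left(-3 - 6\right)\right) + 243 = \left(\frac{6 + 6}{-1 + 6} + 7 \left(-3 - 6\right)\right) + 243 = \left(\frac{1}{5} \cdot 12 + 7 \left(-9\right)\right) + 243 = \left(\frac{1}{5} \cdot 12 - 63\right) + 243 = \left(\frac{12}{5} - 63\right) + 243 = - \frac{303}{5} + 243 = \frac{912}{5}$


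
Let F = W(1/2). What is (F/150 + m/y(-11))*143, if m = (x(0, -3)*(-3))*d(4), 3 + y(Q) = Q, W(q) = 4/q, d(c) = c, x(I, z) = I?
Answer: 572/75 ≈ 7.6267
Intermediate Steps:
y(Q) = -3 + Q
F = 8 (F = 4/(1/2) = 4/(½) = 4*2 = 8)
m = 0 (m = (0*(-3))*4 = 0*4 = 0)
(F/150 + m/y(-11))*143 = (8/150 + 0/(-3 - 11))*143 = (8*(1/150) + 0/(-14))*143 = (4/75 + 0*(-1/14))*143 = (4/75 + 0)*143 = (4/75)*143 = 572/75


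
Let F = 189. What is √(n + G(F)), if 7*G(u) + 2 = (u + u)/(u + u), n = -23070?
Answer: I*√1130437/7 ≈ 151.89*I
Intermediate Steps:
G(u) = -⅐ (G(u) = -2/7 + ((u + u)/(u + u))/7 = -2/7 + ((2*u)/((2*u)))/7 = -2/7 + ((2*u)*(1/(2*u)))/7 = -2/7 + (⅐)*1 = -2/7 + ⅐ = -⅐)
√(n + G(F)) = √(-23070 - ⅐) = √(-161491/7) = I*√1130437/7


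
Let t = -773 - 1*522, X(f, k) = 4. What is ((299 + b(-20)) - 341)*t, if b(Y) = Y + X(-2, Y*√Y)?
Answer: 75110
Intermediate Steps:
t = -1295 (t = -773 - 522 = -1295)
b(Y) = 4 + Y (b(Y) = Y + 4 = 4 + Y)
((299 + b(-20)) - 341)*t = ((299 + (4 - 20)) - 341)*(-1295) = ((299 - 16) - 341)*(-1295) = (283 - 341)*(-1295) = -58*(-1295) = 75110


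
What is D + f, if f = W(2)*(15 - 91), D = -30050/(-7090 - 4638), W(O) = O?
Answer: -876303/5864 ≈ -149.44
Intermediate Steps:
D = 15025/5864 (D = -30050/(-11728) = -30050*(-1/11728) = 15025/5864 ≈ 2.5622)
f = -152 (f = 2*(15 - 91) = 2*(-76) = -152)
D + f = 15025/5864 - 152 = -876303/5864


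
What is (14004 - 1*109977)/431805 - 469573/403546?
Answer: -51174717/36925870 ≈ -1.3859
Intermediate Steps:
(14004 - 1*109977)/431805 - 469573/403546 = (14004 - 109977)*(1/431805) - 469573*1/403546 = -95973*1/431805 - 36121/31042 = -31991/143935 - 36121/31042 = -51174717/36925870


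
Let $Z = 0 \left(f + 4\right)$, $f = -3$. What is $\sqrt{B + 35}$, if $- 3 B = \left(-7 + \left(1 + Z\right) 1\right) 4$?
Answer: $\sqrt{43} \approx 6.5574$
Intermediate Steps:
$Z = 0$ ($Z = 0 \left(-3 + 4\right) = 0 \cdot 1 = 0$)
$B = 8$ ($B = - \frac{\left(-7 + \left(1 + 0\right) 1\right) 4}{3} = - \frac{\left(-7 + 1 \cdot 1\right) 4}{3} = - \frac{\left(-7 + 1\right) 4}{3} = - \frac{\left(-6\right) 4}{3} = \left(- \frac{1}{3}\right) \left(-24\right) = 8$)
$\sqrt{B + 35} = \sqrt{8 + 35} = \sqrt{43}$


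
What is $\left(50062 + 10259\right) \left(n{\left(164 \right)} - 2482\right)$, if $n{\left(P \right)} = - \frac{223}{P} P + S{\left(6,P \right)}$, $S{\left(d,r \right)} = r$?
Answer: $-153275661$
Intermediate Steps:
$n{\left(P \right)} = -223 + P$ ($n{\left(P \right)} = - \frac{223}{P} P + P = -223 + P$)
$\left(50062 + 10259\right) \left(n{\left(164 \right)} - 2482\right) = \left(50062 + 10259\right) \left(\left(-223 + 164\right) - 2482\right) = 60321 \left(-59 - 2482\right) = 60321 \left(-2541\right) = -153275661$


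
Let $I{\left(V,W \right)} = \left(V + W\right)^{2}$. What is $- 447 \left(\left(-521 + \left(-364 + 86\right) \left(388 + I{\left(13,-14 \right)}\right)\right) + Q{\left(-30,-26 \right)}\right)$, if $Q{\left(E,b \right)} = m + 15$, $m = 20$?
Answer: $48556716$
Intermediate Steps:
$Q{\left(E,b \right)} = 35$ ($Q{\left(E,b \right)} = 20 + 15 = 35$)
$- 447 \left(\left(-521 + \left(-364 + 86\right) \left(388 + I{\left(13,-14 \right)}\right)\right) + Q{\left(-30,-26 \right)}\right) = - 447 \left(\left(-521 + \left(-364 + 86\right) \left(388 + \left(13 - 14\right)^{2}\right)\right) + 35\right) = - 447 \left(\left(-521 - 278 \left(388 + \left(-1\right)^{2}\right)\right) + 35\right) = - 447 \left(\left(-521 - 278 \left(388 + 1\right)\right) + 35\right) = - 447 \left(\left(-521 - 108142\right) + 35\right) = - 447 \left(-108663 + 35\right) = \left(-447\right) \left(-108628\right) = 48556716$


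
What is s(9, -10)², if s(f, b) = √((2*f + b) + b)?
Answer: -2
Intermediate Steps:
s(f, b) = √(2*b + 2*f) (s(f, b) = √((b + 2*f) + b) = √(2*b + 2*f))
s(9, -10)² = (√(2*(-10) + 2*9))² = (√(-20 + 18))² = (√(-2))² = (I*√2)² = -2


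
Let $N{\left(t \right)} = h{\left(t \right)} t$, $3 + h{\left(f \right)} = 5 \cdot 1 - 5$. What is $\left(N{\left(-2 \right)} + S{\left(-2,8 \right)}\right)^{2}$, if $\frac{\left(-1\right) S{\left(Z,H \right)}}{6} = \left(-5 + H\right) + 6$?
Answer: $2304$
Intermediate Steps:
$S{\left(Z,H \right)} = -6 - 6 H$ ($S{\left(Z,H \right)} = - 6 \left(\left(-5 + H\right) + 6\right) = - 6 \left(1 + H\right) = -6 - 6 H$)
$h{\left(f \right)} = -3$ ($h{\left(f \right)} = -3 + \left(5 \cdot 1 - 5\right) = -3 + \left(5 - 5\right) = -3 + 0 = -3$)
$N{\left(t \right)} = - 3 t$
$\left(N{\left(-2 \right)} + S{\left(-2,8 \right)}\right)^{2} = \left(\left(-3\right) \left(-2\right) - 54\right)^{2} = \left(6 - 54\right)^{2} = \left(-48\right)^{2} = 2304$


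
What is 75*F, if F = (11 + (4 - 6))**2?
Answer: 6075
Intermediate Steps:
F = 81 (F = (11 - 2)**2 = 9**2 = 81)
75*F = 75*81 = 6075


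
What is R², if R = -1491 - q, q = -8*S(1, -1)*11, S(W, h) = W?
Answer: 1968409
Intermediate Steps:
q = -88 (q = -8*1*11 = -8*11 = -88)
R = -1403 (R = -1491 - 1*(-88) = -1491 + 88 = -1403)
R² = (-1403)² = 1968409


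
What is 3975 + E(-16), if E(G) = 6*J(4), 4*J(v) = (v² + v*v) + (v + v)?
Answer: 4035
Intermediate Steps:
J(v) = v/2 + v²/2 (J(v) = ((v² + v*v) + (v + v))/4 = ((v² + v²) + 2*v)/4 = (2*v² + 2*v)/4 = (2*v + 2*v²)/4 = v/2 + v²/2)
E(G) = 60 (E(G) = 6*((½)*4*(1 + 4)) = 6*((½)*4*5) = 6*10 = 60)
3975 + E(-16) = 3975 + 60 = 4035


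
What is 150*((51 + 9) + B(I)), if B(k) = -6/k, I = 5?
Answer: 8820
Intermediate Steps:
150*((51 + 9) + B(I)) = 150*((51 + 9) - 6/5) = 150*(60 - 6*⅕) = 150*(60 - 6/5) = 150*(294/5) = 8820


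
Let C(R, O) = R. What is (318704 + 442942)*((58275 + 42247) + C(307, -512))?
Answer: 76796004534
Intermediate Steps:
(318704 + 442942)*((58275 + 42247) + C(307, -512)) = (318704 + 442942)*((58275 + 42247) + 307) = 761646*(100522 + 307) = 761646*100829 = 76796004534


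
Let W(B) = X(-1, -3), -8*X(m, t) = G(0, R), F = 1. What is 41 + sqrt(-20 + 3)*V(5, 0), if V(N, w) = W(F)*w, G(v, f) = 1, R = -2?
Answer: 41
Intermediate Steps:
X(m, t) = -1/8 (X(m, t) = -1/8*1 = -1/8)
W(B) = -1/8
V(N, w) = -w/8
41 + sqrt(-20 + 3)*V(5, 0) = 41 + sqrt(-20 + 3)*(-1/8*0) = 41 + sqrt(-17)*0 = 41 + (I*sqrt(17))*0 = 41 + 0 = 41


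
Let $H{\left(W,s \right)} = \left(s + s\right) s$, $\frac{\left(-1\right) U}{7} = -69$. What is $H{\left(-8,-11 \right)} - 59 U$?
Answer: $-28255$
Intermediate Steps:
$U = 483$ ($U = \left(-7\right) \left(-69\right) = 483$)
$H{\left(W,s \right)} = 2 s^{2}$ ($H{\left(W,s \right)} = 2 s s = 2 s^{2}$)
$H{\left(-8,-11 \right)} - 59 U = 2 \left(-11\right)^{2} - 28497 = 2 \cdot 121 - 28497 = 242 - 28497 = -28255$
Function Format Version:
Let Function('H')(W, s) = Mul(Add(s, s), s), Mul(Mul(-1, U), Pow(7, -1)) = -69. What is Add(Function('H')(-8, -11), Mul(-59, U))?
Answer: -28255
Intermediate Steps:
U = 483 (U = Mul(-7, -69) = 483)
Function('H')(W, s) = Mul(2, Pow(s, 2)) (Function('H')(W, s) = Mul(Mul(2, s), s) = Mul(2, Pow(s, 2)))
Add(Function('H')(-8, -11), Mul(-59, U)) = Add(Mul(2, Pow(-11, 2)), Mul(-59, 483)) = Add(Mul(2, 121), -28497) = Add(242, -28497) = -28255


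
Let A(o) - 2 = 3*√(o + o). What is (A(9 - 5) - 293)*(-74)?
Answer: 21534 - 444*√2 ≈ 20906.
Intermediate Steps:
A(o) = 2 + 3*√2*√o (A(o) = 2 + 3*√(o + o) = 2 + 3*√(2*o) = 2 + 3*(√2*√o) = 2 + 3*√2*√o)
(A(9 - 5) - 293)*(-74) = ((2 + 3*√2*√(9 - 5)) - 293)*(-74) = ((2 + 3*√2*√4) - 293)*(-74) = ((2 + 3*√2*2) - 293)*(-74) = ((2 + 6*√2) - 293)*(-74) = (-291 + 6*√2)*(-74) = 21534 - 444*√2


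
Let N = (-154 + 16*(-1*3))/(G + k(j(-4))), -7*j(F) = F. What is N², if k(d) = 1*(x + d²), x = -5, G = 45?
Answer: 24492601/976144 ≈ 25.091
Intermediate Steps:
j(F) = -F/7
k(d) = -5 + d² (k(d) = 1*(-5 + d²) = -5 + d²)
N = -4949/988 (N = (-154 + 16*(-1*3))/(45 + (-5 + (-⅐*(-4))²)) = (-154 + 16*(-3))/(45 + (-5 + (4/7)²)) = (-154 - 48)/(45 + (-5 + 16/49)) = -202/(45 - 229/49) = -202/1976/49 = -202*49/1976 = -4949/988 ≈ -5.0091)
N² = (-4949/988)² = 24492601/976144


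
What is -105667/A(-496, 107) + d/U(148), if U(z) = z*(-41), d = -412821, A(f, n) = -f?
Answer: -109107035/752432 ≈ -145.01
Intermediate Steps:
U(z) = -41*z
-105667/A(-496, 107) + d/U(148) = -105667/((-1*(-496))) - 412821/((-41*148)) = -105667/496 - 412821/(-6068) = -105667*1/496 - 412821*(-1/6068) = -105667/496 + 412821/6068 = -109107035/752432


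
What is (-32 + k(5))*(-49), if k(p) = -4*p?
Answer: 2548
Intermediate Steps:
(-32 + k(5))*(-49) = (-32 - 4*5)*(-49) = (-32 - 20)*(-49) = -52*(-49) = 2548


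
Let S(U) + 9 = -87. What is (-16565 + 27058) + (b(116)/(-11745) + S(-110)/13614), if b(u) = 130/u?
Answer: 3243731387945/309133098 ≈ 10493.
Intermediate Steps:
S(U) = -96 (S(U) = -9 - 87 = -96)
(-16565 + 27058) + (b(116)/(-11745) + S(-110)/13614) = (-16565 + 27058) + ((130/116)/(-11745) - 96/13614) = 10493 + ((130*(1/116))*(-1/11745) - 96*1/13614) = 10493 + ((65/58)*(-1/11745) - 16/2269) = 10493 + (-13/136242 - 16/2269) = 10493 - 2209369/309133098 = 3243731387945/309133098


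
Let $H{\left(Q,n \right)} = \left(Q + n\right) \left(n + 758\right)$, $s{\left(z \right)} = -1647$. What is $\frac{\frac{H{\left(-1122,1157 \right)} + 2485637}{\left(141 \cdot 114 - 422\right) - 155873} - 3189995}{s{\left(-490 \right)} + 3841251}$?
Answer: $- \frac{149102280519}{179464370828} \approx -0.83082$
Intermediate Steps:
$H{\left(Q,n \right)} = \left(758 + n\right) \left(Q + n\right)$ ($H{\left(Q,n \right)} = \left(Q + n\right) \left(758 + n\right) = \left(758 + n\right) \left(Q + n\right)$)
$\frac{\frac{H{\left(-1122,1157 \right)} + 2485637}{\left(141 \cdot 114 - 422\right) - 155873} - 3189995}{s{\left(-490 \right)} + 3841251} = \frac{\frac{\left(1157^{2} + 758 \left(-1122\right) + 758 \cdot 1157 - 1298154\right) + 2485637}{\left(141 \cdot 114 - 422\right) - 155873} - 3189995}{-1647 + 3841251} = \frac{\frac{\left(1338649 - 850476 + 877006 - 1298154\right) + 2485637}{\left(16074 - 422\right) - 155873} - 3189995}{3839604} = \left(\frac{67025 + 2485637}{\left(16074 - 422\right) - 155873} - 3189995\right) \frac{1}{3839604} = \left(\frac{2552662}{15652 - 155873} - 3189995\right) \frac{1}{3839604} = \left(\frac{2552662}{-140221} - 3189995\right) \frac{1}{3839604} = \left(2552662 \left(- \frac{1}{140221}\right) - 3189995\right) \frac{1}{3839604} = \left(- \frac{2552662}{140221} - 3189995\right) \frac{1}{3839604} = \left(- \frac{447306841557}{140221}\right) \frac{1}{3839604} = - \frac{149102280519}{179464370828}$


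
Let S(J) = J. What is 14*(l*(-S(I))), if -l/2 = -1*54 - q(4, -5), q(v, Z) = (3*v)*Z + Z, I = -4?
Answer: -1232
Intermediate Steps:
q(v, Z) = Z + 3*Z*v (q(v, Z) = 3*Z*v + Z = Z + 3*Z*v)
l = -22 (l = -2*(-1*54 - (-5)*(1 + 3*4)) = -2*(-54 - (-5)*(1 + 12)) = -2*(-54 - (-5)*13) = -2*(-54 - 1*(-65)) = -2*(-54 + 65) = -2*11 = -22)
14*(l*(-S(I))) = 14*(-(-22)*(-4)) = 14*(-22*4) = 14*(-88) = -1232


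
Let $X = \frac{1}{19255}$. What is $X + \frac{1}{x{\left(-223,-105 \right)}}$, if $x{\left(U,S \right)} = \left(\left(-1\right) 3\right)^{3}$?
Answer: $- \frac{19228}{519885} \approx -0.036985$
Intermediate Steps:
$x{\left(U,S \right)} = -27$ ($x{\left(U,S \right)} = \left(-3\right)^{3} = -27$)
$X = \frac{1}{19255} \approx 5.1935 \cdot 10^{-5}$
$X + \frac{1}{x{\left(-223,-105 \right)}} = \frac{1}{19255} + \frac{1}{-27} = \frac{1}{19255} - \frac{1}{27} = - \frac{19228}{519885}$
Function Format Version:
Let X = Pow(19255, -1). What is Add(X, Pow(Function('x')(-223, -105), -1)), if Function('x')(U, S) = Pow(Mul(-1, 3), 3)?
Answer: Rational(-19228, 519885) ≈ -0.036985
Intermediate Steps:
Function('x')(U, S) = -27 (Function('x')(U, S) = Pow(-3, 3) = -27)
X = Rational(1, 19255) ≈ 5.1935e-5
Add(X, Pow(Function('x')(-223, -105), -1)) = Add(Rational(1, 19255), Pow(-27, -1)) = Add(Rational(1, 19255), Rational(-1, 27)) = Rational(-19228, 519885)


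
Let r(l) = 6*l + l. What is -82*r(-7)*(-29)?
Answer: -116522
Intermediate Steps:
r(l) = 7*l
-82*r(-7)*(-29) = -574*(-7)*(-29) = -82*(-49)*(-29) = 4018*(-29) = -116522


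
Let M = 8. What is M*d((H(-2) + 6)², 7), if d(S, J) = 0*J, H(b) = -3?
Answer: 0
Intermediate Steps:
d(S, J) = 0
M*d((H(-2) + 6)², 7) = 8*0 = 0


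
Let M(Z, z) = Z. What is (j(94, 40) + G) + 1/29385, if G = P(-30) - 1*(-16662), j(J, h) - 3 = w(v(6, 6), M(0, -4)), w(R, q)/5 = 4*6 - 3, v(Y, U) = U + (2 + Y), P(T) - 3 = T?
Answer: 491993056/29385 ≈ 16743.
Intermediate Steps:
P(T) = 3 + T
v(Y, U) = 2 + U + Y
w(R, q) = 105 (w(R, q) = 5*(4*6 - 3) = 5*(24 - 3) = 5*21 = 105)
j(J, h) = 108 (j(J, h) = 3 + 105 = 108)
G = 16635 (G = (3 - 30) - 1*(-16662) = -27 + 16662 = 16635)
(j(94, 40) + G) + 1/29385 = (108 + 16635) + 1/29385 = 16743 + 1/29385 = 491993056/29385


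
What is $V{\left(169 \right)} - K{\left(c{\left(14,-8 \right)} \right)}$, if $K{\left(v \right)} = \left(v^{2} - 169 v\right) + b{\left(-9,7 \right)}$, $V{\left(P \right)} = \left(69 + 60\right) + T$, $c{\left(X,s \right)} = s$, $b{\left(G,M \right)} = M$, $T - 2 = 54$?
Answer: $-1238$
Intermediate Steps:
$T = 56$ ($T = 2 + 54 = 56$)
$V{\left(P \right)} = 185$ ($V{\left(P \right)} = \left(69 + 60\right) + 56 = 129 + 56 = 185$)
$K{\left(v \right)} = 7 + v^{2} - 169 v$ ($K{\left(v \right)} = \left(v^{2} - 169 v\right) + 7 = 7 + v^{2} - 169 v$)
$V{\left(169 \right)} - K{\left(c{\left(14,-8 \right)} \right)} = 185 - \left(7 + \left(-8\right)^{2} - -1352\right) = 185 - \left(7 + 64 + 1352\right) = 185 - 1423 = -1238$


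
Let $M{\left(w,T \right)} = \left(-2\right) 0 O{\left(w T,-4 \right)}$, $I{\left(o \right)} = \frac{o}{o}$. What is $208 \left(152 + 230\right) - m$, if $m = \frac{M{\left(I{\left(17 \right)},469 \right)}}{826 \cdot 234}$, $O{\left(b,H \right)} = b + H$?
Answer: $79456$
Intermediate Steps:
$I{\left(o \right)} = 1$
$O{\left(b,H \right)} = H + b$
$M{\left(w,T \right)} = 0$ ($M{\left(w,T \right)} = \left(-2\right) 0 \left(-4 + w T\right) = 0 \left(-4 + T w\right) = 0$)
$m = 0$ ($m = \frac{0}{826 \cdot 234} = \frac{0}{193284} = 0 \cdot \frac{1}{193284} = 0$)
$208 \left(152 + 230\right) - m = 208 \left(152 + 230\right) - 0 = 208 \cdot 382 + 0 = 79456 + 0 = 79456$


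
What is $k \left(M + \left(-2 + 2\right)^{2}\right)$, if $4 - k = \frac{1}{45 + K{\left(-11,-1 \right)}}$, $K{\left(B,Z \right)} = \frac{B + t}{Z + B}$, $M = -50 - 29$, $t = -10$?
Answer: $- \frac{58776}{187} \approx -314.31$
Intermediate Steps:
$M = -79$ ($M = -50 - 29 = -79$)
$K{\left(B,Z \right)} = \frac{-10 + B}{B + Z}$ ($K{\left(B,Z \right)} = \frac{B - 10}{Z + B} = \frac{-10 + B}{B + Z}$)
$k = \frac{744}{187}$ ($k = 4 - \frac{1}{45 + \frac{-10 - 11}{-11 - 1}} = 4 - \frac{1}{45 + \frac{1}{-12} \left(-21\right)} = 4 - \frac{1}{45 - - \frac{7}{4}} = 4 - \frac{1}{45 + \frac{7}{4}} = 4 - \frac{1}{\frac{187}{4}} = 4 - \frac{4}{187} = \frac{744}{187} \approx 3.9786$)
$k \left(M + \left(-2 + 2\right)^{2}\right) = \frac{744 \left(-79 + \left(-2 + 2\right)^{2}\right)}{187} = \frac{744 \left(-79 + 0^{2}\right)}{187} = \frac{744 \left(-79 + 0\right)}{187} = \frac{744}{187} \left(-79\right) = - \frac{58776}{187}$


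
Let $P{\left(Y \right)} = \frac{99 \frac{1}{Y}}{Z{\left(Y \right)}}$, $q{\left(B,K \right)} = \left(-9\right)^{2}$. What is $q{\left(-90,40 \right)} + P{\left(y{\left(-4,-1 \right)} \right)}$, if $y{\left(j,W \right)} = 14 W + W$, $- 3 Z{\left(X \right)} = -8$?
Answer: $\frac{3141}{40} \approx 78.525$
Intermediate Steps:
$q{\left(B,K \right)} = 81$
$Z{\left(X \right)} = \frac{8}{3}$ ($Z{\left(X \right)} = \left(- \frac{1}{3}\right) \left(-8\right) = \frac{8}{3}$)
$y{\left(j,W \right)} = 15 W$
$P{\left(Y \right)} = \frac{297}{8 Y}$ ($P{\left(Y \right)} = \frac{99 \frac{1}{Y}}{\frac{8}{3}} = \frac{99}{Y} \frac{3}{8} = \frac{297}{8 Y}$)
$q{\left(-90,40 \right)} + P{\left(y{\left(-4,-1 \right)} \right)} = 81 + \frac{297}{8 \cdot 15 \left(-1\right)} = 81 + \frac{297}{8 \left(-15\right)} = 81 + \frac{297}{8} \left(- \frac{1}{15}\right) = 81 - \frac{99}{40} = \frac{3141}{40}$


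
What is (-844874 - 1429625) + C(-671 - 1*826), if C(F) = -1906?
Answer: -2276405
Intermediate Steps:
(-844874 - 1429625) + C(-671 - 1*826) = (-844874 - 1429625) - 1906 = -2274499 - 1906 = -2276405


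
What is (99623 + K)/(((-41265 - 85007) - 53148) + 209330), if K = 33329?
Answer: 66476/14955 ≈ 4.4451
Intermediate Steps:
(99623 + K)/(((-41265 - 85007) - 53148) + 209330) = (99623 + 33329)/(((-41265 - 85007) - 53148) + 209330) = 132952/((-126272 - 53148) + 209330) = 132952/(-179420 + 209330) = 132952/29910 = 132952*(1/29910) = 66476/14955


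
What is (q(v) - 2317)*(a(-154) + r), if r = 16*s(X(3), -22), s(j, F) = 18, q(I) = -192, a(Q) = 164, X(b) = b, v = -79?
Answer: -1134068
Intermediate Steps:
r = 288 (r = 16*18 = 288)
(q(v) - 2317)*(a(-154) + r) = (-192 - 2317)*(164 + 288) = -2509*452 = -1134068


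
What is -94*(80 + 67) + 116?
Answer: -13702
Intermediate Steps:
-94*(80 + 67) + 116 = -94*147 + 116 = -13818 + 116 = -13702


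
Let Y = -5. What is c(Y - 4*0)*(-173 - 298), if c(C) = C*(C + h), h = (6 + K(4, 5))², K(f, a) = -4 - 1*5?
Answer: 9420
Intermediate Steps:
K(f, a) = -9 (K(f, a) = -4 - 5 = -9)
h = 9 (h = (6 - 9)² = (-3)² = 9)
c(C) = C*(9 + C) (c(C) = C*(C + 9) = C*(9 + C))
c(Y - 4*0)*(-173 - 298) = ((-5 - 4*0)*(9 + (-5 - 4*0)))*(-173 - 298) = ((-5 + 0)*(9 + (-5 + 0)))*(-471) = -5*(9 - 5)*(-471) = -5*4*(-471) = -20*(-471) = 9420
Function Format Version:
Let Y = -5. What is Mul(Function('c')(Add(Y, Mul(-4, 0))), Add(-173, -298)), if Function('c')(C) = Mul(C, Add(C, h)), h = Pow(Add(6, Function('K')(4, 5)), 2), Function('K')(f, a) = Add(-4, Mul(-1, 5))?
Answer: 9420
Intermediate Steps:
Function('K')(f, a) = -9 (Function('K')(f, a) = Add(-4, -5) = -9)
h = 9 (h = Pow(Add(6, -9), 2) = Pow(-3, 2) = 9)
Function('c')(C) = Mul(C, Add(9, C)) (Function('c')(C) = Mul(C, Add(C, 9)) = Mul(C, Add(9, C)))
Mul(Function('c')(Add(Y, Mul(-4, 0))), Add(-173, -298)) = Mul(Mul(Add(-5, Mul(-4, 0)), Add(9, Add(-5, Mul(-4, 0)))), Add(-173, -298)) = Mul(Mul(Add(-5, 0), Add(9, Add(-5, 0))), -471) = Mul(Mul(-5, Add(9, -5)), -471) = Mul(Mul(-5, 4), -471) = Mul(-20, -471) = 9420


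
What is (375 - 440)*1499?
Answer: -97435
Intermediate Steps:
(375 - 440)*1499 = -65*1499 = -97435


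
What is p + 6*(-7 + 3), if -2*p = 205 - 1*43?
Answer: -105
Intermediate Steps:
p = -81 (p = -(205 - 1*43)/2 = -(205 - 43)/2 = -1/2*162 = -81)
p + 6*(-7 + 3) = -81 + 6*(-7 + 3) = -81 + 6*(-4) = -81 - 24 = -105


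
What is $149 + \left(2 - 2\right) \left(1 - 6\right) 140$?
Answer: $149$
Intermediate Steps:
$149 + \left(2 - 2\right) \left(1 - 6\right) 140 = 149 + 0 \left(-5\right) 140 = 149 + 0 \cdot 140 = 149 + 0 = 149$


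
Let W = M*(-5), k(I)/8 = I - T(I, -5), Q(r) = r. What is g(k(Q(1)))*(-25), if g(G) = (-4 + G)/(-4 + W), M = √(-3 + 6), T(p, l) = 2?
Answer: 1200/59 - 1500*√3/59 ≈ -23.696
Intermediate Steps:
M = √3 ≈ 1.7320
k(I) = -16 + 8*I (k(I) = 8*(I - 1*2) = 8*(I - 2) = 8*(-2 + I) = -16 + 8*I)
W = -5*√3 (W = √3*(-5) = -5*√3 ≈ -8.6602)
g(G) = (-4 + G)/(-4 - 5*√3)
g(k(Q(1)))*(-25) = -(-4 + (-16 + 8*1))/(4 + 5*√3)*(-25) = -(-4 + (-16 + 8))/(4 + 5*√3)*(-25) = -(-4 - 8)/(4 + 5*√3)*(-25) = -1*(-12)/(4 + 5*√3)*(-25) = (12/(4 + 5*√3))*(-25) = -300/(4 + 5*√3)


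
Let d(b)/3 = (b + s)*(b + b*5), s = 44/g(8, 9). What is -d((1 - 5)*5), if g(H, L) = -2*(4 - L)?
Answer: -5616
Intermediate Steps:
g(H, L) = -8 + 2*L
s = 22/5 (s = 44/(-8 + 2*9) = 44/(-8 + 18) = 44/10 = 44*(⅒) = 22/5 ≈ 4.4000)
d(b) = 18*b*(22/5 + b) (d(b) = 3*((b + 22/5)*(b + b*5)) = 3*((22/5 + b)*(b + 5*b)) = 3*((22/5 + b)*(6*b)) = 3*(6*b*(22/5 + b)) = 18*b*(22/5 + b))
-d((1 - 5)*5) = -18*(1 - 5)*5*(22 + 5*((1 - 5)*5))/5 = -18*(-4*5)*(22 + 5*(-4*5))/5 = -18*(-20)*(22 + 5*(-20))/5 = -18*(-20)*(22 - 100)/5 = -18*(-20)*(-78)/5 = -1*5616 = -5616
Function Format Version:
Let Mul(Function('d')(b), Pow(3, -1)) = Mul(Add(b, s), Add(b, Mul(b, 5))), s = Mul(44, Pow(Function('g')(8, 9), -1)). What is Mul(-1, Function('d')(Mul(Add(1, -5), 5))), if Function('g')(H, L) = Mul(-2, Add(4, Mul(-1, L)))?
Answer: -5616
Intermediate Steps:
Function('g')(H, L) = Add(-8, Mul(2, L))
s = Rational(22, 5) (s = Mul(44, Pow(Add(-8, Mul(2, 9)), -1)) = Mul(44, Pow(Add(-8, 18), -1)) = Mul(44, Pow(10, -1)) = Mul(44, Rational(1, 10)) = Rational(22, 5) ≈ 4.4000)
Function('d')(b) = Mul(18, b, Add(Rational(22, 5), b)) (Function('d')(b) = Mul(3, Mul(Add(b, Rational(22, 5)), Add(b, Mul(b, 5)))) = Mul(3, Mul(Add(Rational(22, 5), b), Add(b, Mul(5, b)))) = Mul(3, Mul(Add(Rational(22, 5), b), Mul(6, b))) = Mul(3, Mul(6, b, Add(Rational(22, 5), b))) = Mul(18, b, Add(Rational(22, 5), b)))
Mul(-1, Function('d')(Mul(Add(1, -5), 5))) = Mul(-1, Mul(Rational(18, 5), Mul(Add(1, -5), 5), Add(22, Mul(5, Mul(Add(1, -5), 5))))) = Mul(-1, Mul(Rational(18, 5), Mul(-4, 5), Add(22, Mul(5, Mul(-4, 5))))) = Mul(-1, Mul(Rational(18, 5), -20, Add(22, Mul(5, -20)))) = Mul(-1, Mul(Rational(18, 5), -20, Add(22, -100))) = Mul(-1, Mul(Rational(18, 5), -20, -78)) = Mul(-1, 5616) = -5616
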